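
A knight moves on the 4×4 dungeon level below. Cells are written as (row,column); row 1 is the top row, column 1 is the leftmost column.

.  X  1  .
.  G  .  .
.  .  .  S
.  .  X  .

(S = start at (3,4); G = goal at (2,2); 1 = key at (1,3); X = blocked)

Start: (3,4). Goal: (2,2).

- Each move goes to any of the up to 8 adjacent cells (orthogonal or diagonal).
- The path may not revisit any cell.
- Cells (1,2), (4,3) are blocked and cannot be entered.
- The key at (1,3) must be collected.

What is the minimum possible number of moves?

Any route passes through (1,3) somewhere between (3,4) and (2,2). Summing Chebyshev distances along the two legs ((3,4) → (1,3) → (2,2)) gives a lower bound of 2 + 1 = 3 moves.
A route of 3 moves achieves this: (3,4) → (2,3) → (1,3) → (2,2).
Since 3 matches the lower bound, it is optimal.

3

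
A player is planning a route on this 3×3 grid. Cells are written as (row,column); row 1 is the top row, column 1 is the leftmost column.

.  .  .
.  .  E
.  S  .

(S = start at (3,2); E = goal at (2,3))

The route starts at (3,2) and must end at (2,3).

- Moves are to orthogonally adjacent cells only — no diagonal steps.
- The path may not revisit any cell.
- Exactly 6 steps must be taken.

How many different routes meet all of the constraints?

4

Need simple routes of exactly 6 moves from (3,2) to (2,3) (Manhattan distance 2, so 2 moves are spent on a detour and 2 undoing it).
Enumerating: (3,2) (2,2) (2,1) (1,1) (1,2) (1,3) (2,3) | (3,2) (3,1) (2,1) (1,1) (1,2) (2,2) (2,3) | (3,2) (3,1) (2,1) (1,1) (1,2) (1,3) (2,3) | (3,2) (3,1) (2,1) (2,2) (1,2) (1,3) (2,3).
That gives 4 routes.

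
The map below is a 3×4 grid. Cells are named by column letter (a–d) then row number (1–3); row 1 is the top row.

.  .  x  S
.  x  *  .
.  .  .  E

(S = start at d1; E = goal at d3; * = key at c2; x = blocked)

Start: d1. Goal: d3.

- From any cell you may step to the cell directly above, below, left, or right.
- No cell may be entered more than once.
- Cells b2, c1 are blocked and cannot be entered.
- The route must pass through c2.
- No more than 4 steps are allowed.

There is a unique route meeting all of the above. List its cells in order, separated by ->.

d1 -> d2 -> c2 -> c3 -> d3

Any route must reach c2 and still end at d3 within 4 moves, so the order of the required stops is forced.
Route from d1: down 1 to d2, left 1 to c2, down 1 to c3, right 1 to d3 — 4 moves in all.
Check: all required cells visited; 4 ≤ 4 moves.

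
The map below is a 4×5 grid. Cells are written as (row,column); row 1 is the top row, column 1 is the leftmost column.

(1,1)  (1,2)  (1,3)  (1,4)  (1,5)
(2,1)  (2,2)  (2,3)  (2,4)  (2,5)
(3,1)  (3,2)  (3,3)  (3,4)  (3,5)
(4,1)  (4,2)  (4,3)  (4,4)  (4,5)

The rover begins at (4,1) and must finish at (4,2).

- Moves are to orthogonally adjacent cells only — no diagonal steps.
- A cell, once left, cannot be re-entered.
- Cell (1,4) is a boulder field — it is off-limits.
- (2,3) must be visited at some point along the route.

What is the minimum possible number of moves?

7

Any route passes through (2,3) somewhere between (4,1) and (4,2). Summing Manhattan distances along the two legs ((4,1) → (2,3) → (4,2)) gives a lower bound of 4 + 3 = 7 moves.
A route of 7 moves achieves this: (4,1) → (3,1) → (2,1) → (2,2) → (2,3) → (3,3) → (4,3) → (4,2).
Since 7 matches the lower bound, it is optimal.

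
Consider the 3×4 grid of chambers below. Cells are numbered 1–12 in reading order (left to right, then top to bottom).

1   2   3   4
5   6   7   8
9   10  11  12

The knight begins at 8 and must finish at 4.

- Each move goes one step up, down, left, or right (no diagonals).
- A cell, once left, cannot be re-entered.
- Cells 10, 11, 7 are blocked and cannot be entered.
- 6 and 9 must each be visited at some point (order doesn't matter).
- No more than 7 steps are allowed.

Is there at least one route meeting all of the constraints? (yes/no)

9 must be visited but has only one open neighbour (5), and it is neither the start nor the goal — the route would have to enter and leave through 5, re-entering it.

no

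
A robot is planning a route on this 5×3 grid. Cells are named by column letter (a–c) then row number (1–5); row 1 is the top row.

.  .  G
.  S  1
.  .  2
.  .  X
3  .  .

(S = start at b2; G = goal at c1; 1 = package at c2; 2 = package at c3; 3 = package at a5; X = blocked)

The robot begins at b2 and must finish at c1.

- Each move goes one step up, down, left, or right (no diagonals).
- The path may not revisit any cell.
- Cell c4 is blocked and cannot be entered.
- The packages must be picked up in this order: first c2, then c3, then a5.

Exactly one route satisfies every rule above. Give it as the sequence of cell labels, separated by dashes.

The waypoints must appear in the order c2, c3, a5, with no cell reused.
Route from b2: right 1 to c2, down 1 to c3, left 1 to b3, down 2 to b5, left 1 to a5, up 4 to a1, right 2 to c1 — 12 moves in all.
Check: order respected (1 at step 1, 2 at step 2, 3 at step 6).

b2 - c2 - c3 - b3 - b4 - b5 - a5 - a4 - a3 - a2 - a1 - b1 - c1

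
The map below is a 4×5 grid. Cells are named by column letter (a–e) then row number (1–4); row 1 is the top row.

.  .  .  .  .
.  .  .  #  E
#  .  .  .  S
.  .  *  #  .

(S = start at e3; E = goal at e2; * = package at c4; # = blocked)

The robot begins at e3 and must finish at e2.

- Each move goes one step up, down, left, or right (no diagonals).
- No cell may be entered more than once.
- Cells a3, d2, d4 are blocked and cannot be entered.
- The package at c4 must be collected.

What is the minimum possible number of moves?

11

Any route passes through c4 somewhere between e3 and e2. Summing Manhattan distances along the two legs (e3 → c4 → e2) gives a lower bound of 3 + 4 = 7 moves.
The shortest route satisfying every rule uses 11 moves: e3 → d3 → c3 → c4 → b4 → b3 → b2 → b1 → c1 → d1 → e1 → e2.
The no-revisit rule (legs can't share cells) pushes the minimum above the 7-move bound; an exhaustive check rules out every length from 7 to 10 (on a 4-connected grid the length of any start-to-goal walk has the same parity as the Manhattan bound, so only lengths 7, 9, 11, … need checking), leaving 11 as the minimum.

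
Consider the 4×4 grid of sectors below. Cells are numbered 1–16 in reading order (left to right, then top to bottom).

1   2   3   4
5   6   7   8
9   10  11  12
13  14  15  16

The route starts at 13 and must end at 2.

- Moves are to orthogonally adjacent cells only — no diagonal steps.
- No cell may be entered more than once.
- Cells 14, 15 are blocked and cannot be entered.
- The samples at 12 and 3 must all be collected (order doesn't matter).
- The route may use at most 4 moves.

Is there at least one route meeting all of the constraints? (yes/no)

Even ignoring the no-revisit rule, getting from 13 to 2, taking the cheapest ordering 13 → 12 → 3 → 2 needs at least 4 + 3 + 1 = 8 moves (Manhattan distance per leg), which exceeds the 4-move limit.

no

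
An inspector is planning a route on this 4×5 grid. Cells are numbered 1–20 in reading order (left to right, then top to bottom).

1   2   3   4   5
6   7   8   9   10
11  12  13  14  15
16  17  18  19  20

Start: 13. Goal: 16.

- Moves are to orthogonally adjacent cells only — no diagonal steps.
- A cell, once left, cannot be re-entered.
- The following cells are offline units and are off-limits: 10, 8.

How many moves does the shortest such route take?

The Manhattan distance from 13 to 16 is |3−4| + |3−1| = 3, so at least 3 moves are needed.
A route of 3 moves achieves this: 13 → 18 → 17 → 16.
Since 3 matches the lower bound, it is optimal.

3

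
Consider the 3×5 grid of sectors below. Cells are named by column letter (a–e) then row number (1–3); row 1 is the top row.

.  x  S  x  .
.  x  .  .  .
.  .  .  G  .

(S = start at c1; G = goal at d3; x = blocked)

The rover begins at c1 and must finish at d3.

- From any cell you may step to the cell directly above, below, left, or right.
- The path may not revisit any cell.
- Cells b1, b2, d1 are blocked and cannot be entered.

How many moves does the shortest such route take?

3

The Manhattan distance from c1 to d3 is |1−3| + |3−4| = 3, so at least 3 moves are needed.
A route of 3 moves achieves this: c1 → c2 → c3 → d3.
Since 3 matches the lower bound, it is optimal.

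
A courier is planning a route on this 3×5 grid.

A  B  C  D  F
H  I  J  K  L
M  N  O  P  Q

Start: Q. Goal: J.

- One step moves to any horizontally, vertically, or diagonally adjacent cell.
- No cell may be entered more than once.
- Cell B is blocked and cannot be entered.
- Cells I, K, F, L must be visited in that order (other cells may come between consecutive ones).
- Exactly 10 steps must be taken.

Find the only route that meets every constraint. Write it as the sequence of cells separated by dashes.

The waypoints must appear in the order I, K, F, L, with no cell reused.
Route from Q: left 3 to N, up 1 to I, up-right 1 to C, down-right 1 to K, up-right 1 to F, down 1 to L, up-left 1 to D, down-left 1 to J — 10 moves in all.
Check: order respected (I at step 4, K at step 6, F at step 7, L at step 8); 10 moves as required.

Q - P - O - N - I - C - K - F - L - D - J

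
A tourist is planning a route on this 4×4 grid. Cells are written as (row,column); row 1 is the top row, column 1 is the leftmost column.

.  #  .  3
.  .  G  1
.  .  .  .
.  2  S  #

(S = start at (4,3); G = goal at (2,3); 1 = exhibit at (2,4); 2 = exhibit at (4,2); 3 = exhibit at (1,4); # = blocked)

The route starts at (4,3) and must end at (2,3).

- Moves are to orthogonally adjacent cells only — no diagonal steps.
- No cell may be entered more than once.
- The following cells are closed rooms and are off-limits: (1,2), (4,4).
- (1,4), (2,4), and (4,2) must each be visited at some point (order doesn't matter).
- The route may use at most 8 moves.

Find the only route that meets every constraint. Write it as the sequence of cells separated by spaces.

(4,3) (4,2) (3,2) (3,3) (3,4) (2,4) (1,4) (1,3) (2,3)

The 8-move cap with required stops at (1,4), (2,4), (4,2) leaves no slack for detours.
Route from (4,3): left 1 to (4,2), up 1 to (3,2), right 2 to (3,4), up 2 to (1,4), left 1 to (1,3), down 1 to (2,3) — 8 moves in all.
Check: all required cells visited; 8 ≤ 8 moves.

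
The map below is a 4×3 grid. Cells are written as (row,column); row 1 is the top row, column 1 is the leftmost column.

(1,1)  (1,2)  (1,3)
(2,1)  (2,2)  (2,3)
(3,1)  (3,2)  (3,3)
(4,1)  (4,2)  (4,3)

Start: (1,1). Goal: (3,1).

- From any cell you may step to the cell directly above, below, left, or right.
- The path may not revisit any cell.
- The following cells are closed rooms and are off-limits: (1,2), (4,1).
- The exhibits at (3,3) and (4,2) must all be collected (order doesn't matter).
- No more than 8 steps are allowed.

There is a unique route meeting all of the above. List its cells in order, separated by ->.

The 8-move cap with required stops at (3,3), (4,2) leaves no slack for detours.
Route from (1,1): down 1 to (2,1), right 2 to (2,3), down 2 to (4,3), left 1 to (4,2), up 1 to (3,2), left 1 to (3,1) — 8 moves in all.
Check: all required cells visited; 8 ≤ 8 moves.

(1,1) -> (2,1) -> (2,2) -> (2,3) -> (3,3) -> (4,3) -> (4,2) -> (3,2) -> (3,1)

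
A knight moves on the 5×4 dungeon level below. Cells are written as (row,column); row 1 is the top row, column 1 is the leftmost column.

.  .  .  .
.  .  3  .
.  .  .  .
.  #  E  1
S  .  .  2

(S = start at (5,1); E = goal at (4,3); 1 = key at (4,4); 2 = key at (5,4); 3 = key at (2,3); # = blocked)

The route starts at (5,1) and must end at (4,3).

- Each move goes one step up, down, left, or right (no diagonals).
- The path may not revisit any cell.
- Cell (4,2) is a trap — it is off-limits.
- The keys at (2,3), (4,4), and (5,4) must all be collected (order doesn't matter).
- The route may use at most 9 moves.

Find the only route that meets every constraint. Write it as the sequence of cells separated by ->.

Any route must reach (2,3), (4,4), and (5,4) and still end at (4,3) within 9 moves, so the order of the required stops is forced.
Route from (5,1): right 3 to (5,4), up 3 to (2,4), left 1 to (2,3), down 2 to (4,3) — 9 moves in all.
Check: all required cells visited; 9 ≤ 9 moves.

(5,1) -> (5,2) -> (5,3) -> (5,4) -> (4,4) -> (3,4) -> (2,4) -> (2,3) -> (3,3) -> (4,3)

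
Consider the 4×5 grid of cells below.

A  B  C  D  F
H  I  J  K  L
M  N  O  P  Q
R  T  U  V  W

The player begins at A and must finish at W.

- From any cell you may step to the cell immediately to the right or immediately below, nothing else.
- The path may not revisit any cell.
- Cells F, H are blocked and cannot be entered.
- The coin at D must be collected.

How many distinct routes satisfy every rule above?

3

A right/down-only route from A to W makes exactly 3 down-moves and 4 right-moves in some order.
With no other constraints that would be C(7,3) = 35 routes.
Split at D and multiply the segment counts (each segment already excludes blocked cells): A→D: 1; D→W: 3; product = 3.
That gives 3 routes.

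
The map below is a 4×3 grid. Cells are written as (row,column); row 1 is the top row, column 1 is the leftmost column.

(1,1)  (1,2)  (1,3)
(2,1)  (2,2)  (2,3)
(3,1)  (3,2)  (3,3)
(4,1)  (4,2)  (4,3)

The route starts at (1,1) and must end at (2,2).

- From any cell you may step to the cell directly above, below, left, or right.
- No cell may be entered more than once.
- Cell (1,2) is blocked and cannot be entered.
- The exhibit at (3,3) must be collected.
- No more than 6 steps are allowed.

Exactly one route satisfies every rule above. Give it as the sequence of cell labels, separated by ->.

(1,1) -> (2,1) -> (3,1) -> (3,2) -> (3,3) -> (2,3) -> (2,2)

The budget equals the shortest possible length, so every move has to be on a shortest route through the required cells.
Route from (1,1): 2× down (reaching (3,1)), 2× right (reaching (3,3)), up to (2,3), left to (2,2) — 6 moves in all.
Check: all required cells visited; 6 ≤ 6 moves.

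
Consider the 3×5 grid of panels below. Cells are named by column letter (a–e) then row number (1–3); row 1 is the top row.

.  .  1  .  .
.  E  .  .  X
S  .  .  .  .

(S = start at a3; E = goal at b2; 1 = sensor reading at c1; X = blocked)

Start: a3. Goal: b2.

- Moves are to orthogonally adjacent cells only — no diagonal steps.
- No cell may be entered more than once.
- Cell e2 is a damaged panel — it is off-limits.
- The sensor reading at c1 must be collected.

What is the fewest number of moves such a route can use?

Any route passes through c1 somewhere between a3 and b2. Summing Manhattan distances along the two legs (a3 → c1 → b2) gives a lower bound of 4 + 2 = 6 moves.
A route of 6 moves achieves this: a3 → a2 → a1 → b1 → c1 → c2 → b2.
Since 6 matches the lower bound, it is optimal.

6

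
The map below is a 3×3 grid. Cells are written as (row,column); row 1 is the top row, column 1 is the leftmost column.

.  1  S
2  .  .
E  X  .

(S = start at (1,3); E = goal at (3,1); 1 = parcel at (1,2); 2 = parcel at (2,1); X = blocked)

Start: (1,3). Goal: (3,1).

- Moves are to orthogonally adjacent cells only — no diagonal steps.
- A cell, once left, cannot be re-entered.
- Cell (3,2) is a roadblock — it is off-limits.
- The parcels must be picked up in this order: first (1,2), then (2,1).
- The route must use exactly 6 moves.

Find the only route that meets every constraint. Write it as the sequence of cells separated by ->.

The waypoints must appear in the order (1,2), (2,1), with no cell reused.
Route from (1,3): down 1 to (2,3), left 1 to (2,2), up 1 to (1,2), left 1 to (1,1), down 2 to (3,1) — 6 moves in all.
Check: order respected (1 at step 3, 2 at step 5); 6 moves as required.

(1,3) -> (2,3) -> (2,2) -> (1,2) -> (1,1) -> (2,1) -> (3,1)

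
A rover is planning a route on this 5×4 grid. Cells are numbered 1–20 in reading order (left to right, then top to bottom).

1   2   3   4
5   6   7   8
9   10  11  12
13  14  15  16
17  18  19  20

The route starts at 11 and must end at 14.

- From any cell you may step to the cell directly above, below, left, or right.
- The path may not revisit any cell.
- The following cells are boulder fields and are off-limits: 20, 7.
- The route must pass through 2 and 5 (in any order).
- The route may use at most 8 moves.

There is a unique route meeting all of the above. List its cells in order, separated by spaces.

11 10 6 2 1 5 9 13 14

The 8-move cap with required stops at 2, 5 leaves no slack for detours.
Route from 11: left to 10, 2× up (reaching 2), left to 1, 3× down (reaching 13), right to 14 — 8 moves in all.
Check: all required cells visited; 8 ≤ 8 moves.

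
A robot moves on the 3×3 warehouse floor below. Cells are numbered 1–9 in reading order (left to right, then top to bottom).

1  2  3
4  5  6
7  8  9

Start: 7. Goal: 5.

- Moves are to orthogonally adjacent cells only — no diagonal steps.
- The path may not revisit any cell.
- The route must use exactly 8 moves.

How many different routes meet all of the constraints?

2

Need simple routes of exactly 8 moves from 7 to 5 (Manhattan distance 2, so 3 moves are spent on a detour and 3 undoing it).
Enumerating: 7 4 1 2 3 6 9 8 5 | 7 8 9 6 3 2 1 4 5.
That gives 2 routes.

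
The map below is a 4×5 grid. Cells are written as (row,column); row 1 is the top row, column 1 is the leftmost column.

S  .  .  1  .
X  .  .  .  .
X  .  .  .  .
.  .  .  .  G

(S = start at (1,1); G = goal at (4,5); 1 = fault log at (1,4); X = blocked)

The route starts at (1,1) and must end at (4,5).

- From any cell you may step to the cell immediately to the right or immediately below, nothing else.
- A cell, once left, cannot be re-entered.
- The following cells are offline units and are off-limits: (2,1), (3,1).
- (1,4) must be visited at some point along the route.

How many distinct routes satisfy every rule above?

A right/down-only route from (1,1) to (4,5) makes exactly 3 down-moves and 4 right-moves in some order.
With no other constraints that would be C(7,3) = 35 routes.
Split at (1,4) and multiply the segment counts (each segment already excludes blocked cells): (1,1)→(1,4): 1; (1,4)→(4,5): 4; product = 4.
That gives 4 routes.

4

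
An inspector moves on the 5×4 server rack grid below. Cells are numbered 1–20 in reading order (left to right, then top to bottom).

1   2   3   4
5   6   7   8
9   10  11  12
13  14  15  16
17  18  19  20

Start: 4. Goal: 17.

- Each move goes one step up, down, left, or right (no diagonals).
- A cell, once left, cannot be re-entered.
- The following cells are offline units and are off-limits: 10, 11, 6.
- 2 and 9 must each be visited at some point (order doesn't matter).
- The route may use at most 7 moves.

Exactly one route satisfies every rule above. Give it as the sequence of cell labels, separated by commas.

4, 3, 2, 1, 5, 9, 13, 17

Any route must reach 2 and 9 and still end at 17 within 7 moves, so the order of the required stops is forced.
Route from 4: left 3 to 1, down 4 to 17 — 7 moves in all.
Check: all required cells visited; 7 ≤ 7 moves.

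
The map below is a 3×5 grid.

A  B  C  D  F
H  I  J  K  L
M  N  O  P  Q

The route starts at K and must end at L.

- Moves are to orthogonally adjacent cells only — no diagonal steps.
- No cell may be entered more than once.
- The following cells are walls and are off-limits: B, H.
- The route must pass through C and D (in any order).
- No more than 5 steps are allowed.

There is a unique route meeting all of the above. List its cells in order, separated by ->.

The 5-move cap with required stops at C, D leaves no slack for detours.
Route from K: left 1 to J, up 1 to C, right 2 to F, down 1 to L — 5 moves in all.
Check: all required cells visited; 5 ≤ 5 moves.

K -> J -> C -> D -> F -> L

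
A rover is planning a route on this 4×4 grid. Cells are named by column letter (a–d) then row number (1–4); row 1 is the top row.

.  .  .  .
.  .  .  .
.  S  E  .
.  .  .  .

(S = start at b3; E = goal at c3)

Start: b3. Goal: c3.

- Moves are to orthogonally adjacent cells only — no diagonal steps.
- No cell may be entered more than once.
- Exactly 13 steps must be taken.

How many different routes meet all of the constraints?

14

Need simple routes of exactly 13 moves from b3 to c3 (Manhattan distance 1, so 6 moves are spent on a detour and 6 undoing it).
Branch systematically from the start, pruning whenever the remaining move budget drops below the Manhattan distance to c3 or differs from it in parity. Grouping the completions by first move — via b2: 4; via b4: 8; via a3: 2 (no valid completion starts via c3) — and summing: 4 + 8 + 2 = 14.
That gives 14 routes.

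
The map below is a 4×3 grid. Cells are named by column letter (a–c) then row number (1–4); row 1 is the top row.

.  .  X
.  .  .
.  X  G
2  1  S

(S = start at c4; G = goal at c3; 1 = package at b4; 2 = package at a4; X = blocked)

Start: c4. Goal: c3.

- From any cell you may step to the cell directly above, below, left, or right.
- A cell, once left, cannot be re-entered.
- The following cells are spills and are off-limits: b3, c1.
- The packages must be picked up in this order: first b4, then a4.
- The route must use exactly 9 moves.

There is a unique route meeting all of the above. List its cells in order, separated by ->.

The waypoints must appear in the order b4, a4, with no cell reused.
Route from c4: left 2 to a4, up 3 to a1, right 1 to b1, down 1 to b2, right 1 to c2, down 1 to c3 — 9 moves in all.
Check: order respected (1 at step 1, 2 at step 2); 9 moves as required.

c4 -> b4 -> a4 -> a3 -> a2 -> a1 -> b1 -> b2 -> c2 -> c3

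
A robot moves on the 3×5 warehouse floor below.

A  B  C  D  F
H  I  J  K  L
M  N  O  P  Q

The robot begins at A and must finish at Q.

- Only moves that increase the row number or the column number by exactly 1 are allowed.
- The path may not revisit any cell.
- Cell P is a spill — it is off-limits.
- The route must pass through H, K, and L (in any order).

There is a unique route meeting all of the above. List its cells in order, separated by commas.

A, H, I, J, K, L, Q

Moves only go right or down, so the column and row indices never decrease.
Route from A: down 1 to H, right 4 to L, down 1 to Q — 6 moves in all.
Check: all required cells visited.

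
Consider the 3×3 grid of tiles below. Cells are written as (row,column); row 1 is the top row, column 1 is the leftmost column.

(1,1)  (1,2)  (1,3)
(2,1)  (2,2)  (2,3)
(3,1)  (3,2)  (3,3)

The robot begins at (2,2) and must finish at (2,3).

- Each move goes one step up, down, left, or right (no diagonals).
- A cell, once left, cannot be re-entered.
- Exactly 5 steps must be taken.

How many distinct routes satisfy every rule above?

2

Need simple routes of exactly 5 moves from (2,2) to (2,3) (Manhattan distance 1, so 2 moves are spent on a detour and 2 undoing it).
Enumerating: (2,2) (2,1) (1,1) (1,2) (1,3) (2,3) | (2,2) (2,1) (3,1) (3,2) (3,3) (2,3).
That gives 2 routes.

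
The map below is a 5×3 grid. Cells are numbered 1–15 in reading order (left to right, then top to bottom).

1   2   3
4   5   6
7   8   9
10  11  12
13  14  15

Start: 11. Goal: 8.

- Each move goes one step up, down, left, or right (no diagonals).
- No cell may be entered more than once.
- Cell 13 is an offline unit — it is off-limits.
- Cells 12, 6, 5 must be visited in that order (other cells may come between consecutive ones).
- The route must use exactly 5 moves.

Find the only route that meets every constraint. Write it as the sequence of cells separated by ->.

11 -> 12 -> 9 -> 6 -> 5 -> 8

The waypoints must appear in the order 12, 6, 5, with no cell reused.
Route from 11: right 1 to 12, up 2 to 6, left 1 to 5, down 1 to 8 — 5 moves in all.
Check: order respected (12 at step 1, 6 at step 3, 5 at step 4); 5 moves as required.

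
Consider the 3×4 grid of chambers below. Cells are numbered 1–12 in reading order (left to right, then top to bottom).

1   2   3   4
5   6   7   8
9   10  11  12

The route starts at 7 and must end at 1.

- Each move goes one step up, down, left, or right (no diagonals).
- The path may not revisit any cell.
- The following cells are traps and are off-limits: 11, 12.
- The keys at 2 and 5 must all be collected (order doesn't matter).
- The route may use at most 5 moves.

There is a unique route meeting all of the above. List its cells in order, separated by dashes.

Any route must reach 2 and 5 and still end at 1 within 5 moves, so the order of the required stops is forced.
Route from 7: up to 3, left to 2, down to 6, left to 5, up to 1 — 5 moves in all.
Check: all required cells visited; 5 ≤ 5 moves.

7 - 3 - 2 - 6 - 5 - 1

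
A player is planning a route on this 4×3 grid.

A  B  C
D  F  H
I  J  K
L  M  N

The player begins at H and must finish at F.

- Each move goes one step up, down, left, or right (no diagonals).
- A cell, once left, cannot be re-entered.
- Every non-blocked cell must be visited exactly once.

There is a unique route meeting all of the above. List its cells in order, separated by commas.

Need to visit all 12 open cells exactly once, starting at H and ending at F.
Cell C has only two open neighbours (H and B), so the path must pass straight through it: one of those is the cell it's entered from and the other is where it exits.
Route from H: up 1 to C, left 2 to A, down 3 to L, right 2 to N, up 1 to K, left 1 to J, up 1 to F — 11 moves in all.
Check: all 12 open cells covered.

H, C, B, A, D, I, L, M, N, K, J, F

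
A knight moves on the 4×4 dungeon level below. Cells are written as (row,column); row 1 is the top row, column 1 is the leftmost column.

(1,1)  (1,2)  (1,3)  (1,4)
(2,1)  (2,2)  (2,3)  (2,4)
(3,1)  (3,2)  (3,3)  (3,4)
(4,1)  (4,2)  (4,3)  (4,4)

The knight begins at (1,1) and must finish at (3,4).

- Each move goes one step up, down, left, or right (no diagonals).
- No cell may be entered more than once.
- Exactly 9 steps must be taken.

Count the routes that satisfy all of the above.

Need simple routes of exactly 9 moves from (1,1) to (3,4) (Manhattan distance 5, so 2 moves are spent on a detour and 2 undoing it).
Branch systematically from the start, pruning whenever the remaining move budget drops below the Manhattan distance to (3,4) or differs from it in parity. Grouping the completions by first move — via (2,1): 19; via (1,2): 19 — and summing: 19 + 19 = 38.
That gives 38 routes.

38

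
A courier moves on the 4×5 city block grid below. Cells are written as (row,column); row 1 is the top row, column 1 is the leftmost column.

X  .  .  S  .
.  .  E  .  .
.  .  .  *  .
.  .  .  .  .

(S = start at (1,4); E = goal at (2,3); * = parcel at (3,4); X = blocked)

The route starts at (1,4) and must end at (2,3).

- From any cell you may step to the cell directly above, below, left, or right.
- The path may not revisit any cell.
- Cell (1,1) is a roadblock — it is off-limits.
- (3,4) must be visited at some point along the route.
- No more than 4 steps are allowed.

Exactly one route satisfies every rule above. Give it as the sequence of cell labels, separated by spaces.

The 4-move cap with required stops at (3,4) leaves no slack for detours.
Route from (1,4): 2× down (reaching (3,4)), left to (3,3), up to (2,3) — 4 moves in all.
Check: all required cells visited; 4 ≤ 4 moves.

(1,4) (2,4) (3,4) (3,3) (2,3)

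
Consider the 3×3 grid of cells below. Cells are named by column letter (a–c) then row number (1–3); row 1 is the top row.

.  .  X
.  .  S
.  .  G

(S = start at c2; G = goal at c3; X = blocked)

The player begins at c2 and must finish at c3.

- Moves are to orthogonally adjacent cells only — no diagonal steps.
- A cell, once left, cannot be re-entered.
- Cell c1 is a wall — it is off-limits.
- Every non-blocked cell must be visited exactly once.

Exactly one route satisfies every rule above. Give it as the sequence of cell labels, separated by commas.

c2, b2, b1, a1, a2, a3, b3, c3

Need to visit all 8 open cells exactly once, starting at c2 and ending at c3.
Route from c2: left 1 to b2, up 1 to b1, left 1 to a1, down 2 to a3, right 2 to c3 — 7 moves in all.
Check: all 8 open cells covered.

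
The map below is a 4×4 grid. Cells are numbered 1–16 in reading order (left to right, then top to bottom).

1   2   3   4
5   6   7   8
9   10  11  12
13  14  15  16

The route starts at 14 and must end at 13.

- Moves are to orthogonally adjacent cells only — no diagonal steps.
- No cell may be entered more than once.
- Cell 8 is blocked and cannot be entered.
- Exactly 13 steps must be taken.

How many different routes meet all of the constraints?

2

Need simple routes of exactly 13 moves from 14 to 13 (Manhattan distance 1, so 6 moves are spent on a detour and 6 undoing it).
Enumerating: 14 15 16 12 11 7 3 2 1 5 6 10 9 13 | 14 15 16 12 11 10 6 7 3 2 1 5 9 13.
That gives 2 routes.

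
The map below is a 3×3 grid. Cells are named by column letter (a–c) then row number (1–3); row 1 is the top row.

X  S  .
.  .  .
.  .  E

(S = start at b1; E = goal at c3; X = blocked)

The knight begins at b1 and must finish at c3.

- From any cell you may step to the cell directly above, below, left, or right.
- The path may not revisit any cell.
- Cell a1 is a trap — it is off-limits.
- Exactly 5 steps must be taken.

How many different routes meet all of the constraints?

2

Need simple routes of exactly 5 moves from b1 to c3 (Manhattan distance 3, so 1 moves are spent on a detour and 1 undoing it).
Enumerating: b1 b2 a2 a3 b3 c3 | b1 c1 c2 b2 b3 c3.
That gives 2 routes.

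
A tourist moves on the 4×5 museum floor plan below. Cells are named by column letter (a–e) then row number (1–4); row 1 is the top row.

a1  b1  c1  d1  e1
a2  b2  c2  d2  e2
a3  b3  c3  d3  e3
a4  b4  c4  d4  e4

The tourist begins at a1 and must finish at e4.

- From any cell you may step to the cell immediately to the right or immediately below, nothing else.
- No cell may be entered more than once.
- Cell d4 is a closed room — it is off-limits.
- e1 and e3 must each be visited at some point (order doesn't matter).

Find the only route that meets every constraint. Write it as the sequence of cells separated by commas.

Moves only go right or down, so the column and row indices never decrease.
Route from a1: 4× right (reaching e1), 3× down (reaching e4) — 7 moves in all.
Check: all required cells visited.

a1, b1, c1, d1, e1, e2, e3, e4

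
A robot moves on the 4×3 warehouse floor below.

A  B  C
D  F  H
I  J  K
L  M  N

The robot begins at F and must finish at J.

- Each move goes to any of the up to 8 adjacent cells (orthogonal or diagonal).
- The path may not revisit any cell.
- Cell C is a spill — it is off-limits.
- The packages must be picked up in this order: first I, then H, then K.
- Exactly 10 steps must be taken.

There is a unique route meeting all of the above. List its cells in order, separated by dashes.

F - I - D - A - B - H - K - N - M - L - J

The waypoints must appear in the order I, H, K, with no cell reused.
Route from F: down-left to I, 2× up (reaching A), right to B, down-right to H, 2× down (reaching N), 2× left (reaching L), up-right to J — 10 moves in all.
Check: order respected (I at step 1, H at step 5, K at step 6); 10 moves as required.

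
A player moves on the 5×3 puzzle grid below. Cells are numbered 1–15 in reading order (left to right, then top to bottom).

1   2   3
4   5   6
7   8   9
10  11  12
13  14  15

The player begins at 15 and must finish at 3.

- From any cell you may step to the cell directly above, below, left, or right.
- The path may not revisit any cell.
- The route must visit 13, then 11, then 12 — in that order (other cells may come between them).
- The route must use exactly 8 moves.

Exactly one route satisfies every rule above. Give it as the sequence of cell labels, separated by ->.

15 -> 14 -> 13 -> 10 -> 11 -> 12 -> 9 -> 6 -> 3

The waypoints must appear in the order 13, 11, 12, with no cell reused.
Route from 15: left 2 to 13, up 1 to 10, right 2 to 12, up 3 to 3 — 8 moves in all.
Check: order respected (13 at step 2, 11 at step 4, 12 at step 5); 8 moves as required.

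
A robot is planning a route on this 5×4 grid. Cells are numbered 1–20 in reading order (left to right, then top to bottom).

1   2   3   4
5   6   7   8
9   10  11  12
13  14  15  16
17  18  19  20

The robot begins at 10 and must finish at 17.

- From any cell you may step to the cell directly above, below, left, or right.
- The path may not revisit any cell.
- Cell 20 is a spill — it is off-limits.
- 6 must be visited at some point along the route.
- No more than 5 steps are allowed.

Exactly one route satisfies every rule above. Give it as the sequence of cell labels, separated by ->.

10 -> 6 -> 5 -> 9 -> 13 -> 17

The 5-move cap with required stops at 6 leaves no slack for detours.
Route from 10: up to 6, left to 5, 3× down (reaching 17) — 5 moves in all.
Check: all required cells visited; 5 ≤ 5 moves.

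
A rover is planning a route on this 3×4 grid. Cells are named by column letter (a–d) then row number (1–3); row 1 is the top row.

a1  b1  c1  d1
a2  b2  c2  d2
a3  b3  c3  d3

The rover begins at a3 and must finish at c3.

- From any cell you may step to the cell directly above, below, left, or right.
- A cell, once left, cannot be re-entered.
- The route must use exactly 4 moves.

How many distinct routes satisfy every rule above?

3

Need simple routes of exactly 4 moves from a3 to c3 (Manhattan distance 2, so 1 moves are spent on a detour and 1 undoing it).
Enumerating: a3 a2 b2 b3 c3 | a3 a2 b2 c2 c3 | a3 b3 b2 c2 c3.
That gives 3 routes.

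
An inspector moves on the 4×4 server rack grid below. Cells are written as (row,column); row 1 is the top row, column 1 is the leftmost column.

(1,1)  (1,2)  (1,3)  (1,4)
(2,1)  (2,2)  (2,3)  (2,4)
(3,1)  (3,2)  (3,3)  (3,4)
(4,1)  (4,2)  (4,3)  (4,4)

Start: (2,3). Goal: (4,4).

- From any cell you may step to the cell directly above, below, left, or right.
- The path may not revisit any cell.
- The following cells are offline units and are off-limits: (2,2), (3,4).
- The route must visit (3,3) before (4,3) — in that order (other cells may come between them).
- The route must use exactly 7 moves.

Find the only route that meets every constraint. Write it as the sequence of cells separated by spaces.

(2,3) (3,3) (3,2) (3,1) (4,1) (4,2) (4,3) (4,4)

The waypoints must appear in the order (3,3), (4,3), with no cell reused.
Route from (2,3): down to (3,3), 2× left (reaching (3,1)), down to (4,1), 3× right (reaching (4,4)) — 7 moves in all.
Check: order respected ((3,3) at step 1, (4,3) at step 6); 7 moves as required.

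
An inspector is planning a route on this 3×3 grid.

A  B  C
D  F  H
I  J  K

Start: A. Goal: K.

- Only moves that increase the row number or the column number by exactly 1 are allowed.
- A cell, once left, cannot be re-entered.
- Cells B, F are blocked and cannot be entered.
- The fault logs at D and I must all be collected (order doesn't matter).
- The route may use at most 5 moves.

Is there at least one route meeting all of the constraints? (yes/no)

One route that works: A → D → I → J → K.

yes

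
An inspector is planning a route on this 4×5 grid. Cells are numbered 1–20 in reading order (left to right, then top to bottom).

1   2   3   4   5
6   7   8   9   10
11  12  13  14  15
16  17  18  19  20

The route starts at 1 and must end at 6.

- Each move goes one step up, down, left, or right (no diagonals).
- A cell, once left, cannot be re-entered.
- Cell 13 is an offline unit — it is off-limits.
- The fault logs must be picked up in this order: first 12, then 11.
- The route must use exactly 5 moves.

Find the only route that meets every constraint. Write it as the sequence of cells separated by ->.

The waypoints must appear in the order 12, 11, with no cell reused.
Route from 1: right 1 to 2, down 2 to 12, left 1 to 11, up 1 to 6 — 5 moves in all.
Check: order respected (12 at step 3, 11 at step 4); 5 moves as required.

1 -> 2 -> 7 -> 12 -> 11 -> 6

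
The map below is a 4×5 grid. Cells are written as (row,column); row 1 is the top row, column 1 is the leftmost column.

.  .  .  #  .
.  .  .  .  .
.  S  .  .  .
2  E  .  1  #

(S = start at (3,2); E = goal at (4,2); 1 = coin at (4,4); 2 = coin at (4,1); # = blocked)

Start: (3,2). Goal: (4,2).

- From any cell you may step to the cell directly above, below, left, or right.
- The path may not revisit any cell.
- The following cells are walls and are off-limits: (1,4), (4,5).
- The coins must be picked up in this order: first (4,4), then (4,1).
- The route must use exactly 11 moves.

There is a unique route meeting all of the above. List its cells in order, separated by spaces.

(3,2) (3,3) (4,3) (4,4) (3,4) (2,4) (2,3) (2,2) (2,1) (3,1) (4,1) (4,2)

The waypoints must appear in the order (4,4), (4,1), with no cell reused.
Route from (3,2): right 1 to (3,3), down 1 to (4,3), right 1 to (4,4), up 2 to (2,4), left 3 to (2,1), down 2 to (4,1), right 1 to (4,2) — 11 moves in all.
Check: order respected (1 at step 3, 2 at step 10); 11 moves as required.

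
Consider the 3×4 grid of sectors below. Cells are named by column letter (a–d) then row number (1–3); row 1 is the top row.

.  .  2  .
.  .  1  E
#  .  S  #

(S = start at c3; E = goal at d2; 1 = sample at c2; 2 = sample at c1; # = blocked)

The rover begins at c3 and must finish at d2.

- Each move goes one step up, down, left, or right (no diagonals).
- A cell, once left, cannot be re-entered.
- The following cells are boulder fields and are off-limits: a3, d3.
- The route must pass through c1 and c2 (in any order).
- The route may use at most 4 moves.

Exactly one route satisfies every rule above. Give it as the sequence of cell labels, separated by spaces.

The budget equals the shortest possible length, so every move has to be on a shortest route through the required cells.
Route from c3: 2× up (reaching c1), right to d1, down to d2 — 4 moves in all.
Check: all required cells visited; 4 ≤ 4 moves.

c3 c2 c1 d1 d2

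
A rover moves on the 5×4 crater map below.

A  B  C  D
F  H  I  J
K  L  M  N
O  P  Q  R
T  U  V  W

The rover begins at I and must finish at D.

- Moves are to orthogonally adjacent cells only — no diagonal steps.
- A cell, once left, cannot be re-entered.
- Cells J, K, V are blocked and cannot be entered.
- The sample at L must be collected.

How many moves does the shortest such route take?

6

Any route passes through L somewhere between I and D. Summing Manhattan distances along the two legs (I → L → D) gives a lower bound of 2 + 4 = 6 moves.
A route of 6 moves achieves this: I → M → L → H → B → C → D.
Since 6 matches the lower bound, it is optimal.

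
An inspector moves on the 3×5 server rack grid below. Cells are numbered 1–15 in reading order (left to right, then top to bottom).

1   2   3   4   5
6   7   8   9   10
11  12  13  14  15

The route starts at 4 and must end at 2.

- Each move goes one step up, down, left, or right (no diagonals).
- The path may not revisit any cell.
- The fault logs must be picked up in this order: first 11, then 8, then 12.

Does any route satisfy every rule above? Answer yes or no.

Ignoring the required order, 24 revisit-free routes from 4 to 2 pass through all of 11, 8, and 12; the waypoint orders that occur are 8 → 12 → 11 (20); 12 → 11 → 8 (4) — never 11 → 8 → 12.

no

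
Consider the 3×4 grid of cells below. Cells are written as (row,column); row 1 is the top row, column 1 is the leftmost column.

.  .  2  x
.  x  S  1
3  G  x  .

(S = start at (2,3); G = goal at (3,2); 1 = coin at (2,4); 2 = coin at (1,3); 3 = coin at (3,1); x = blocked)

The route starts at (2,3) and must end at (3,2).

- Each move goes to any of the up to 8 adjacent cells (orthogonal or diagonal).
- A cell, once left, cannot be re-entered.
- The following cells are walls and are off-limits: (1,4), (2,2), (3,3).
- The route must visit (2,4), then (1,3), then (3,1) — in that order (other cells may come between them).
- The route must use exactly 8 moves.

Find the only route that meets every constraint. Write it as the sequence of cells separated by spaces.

(2,3) (3,4) (2,4) (1,3) (1,2) (1,1) (2,1) (3,1) (3,2)

The waypoints must appear in the order (2,4), (1,3), (3,1), with no cell reused.
Route from (2,3): down-right to (3,4), up to (2,4), up-left to (1,3), 2× left (reaching (1,1)), 2× down (reaching (3,1)), right to (3,2) — 8 moves in all.
Check: order respected (1 at step 2, 2 at step 3, 3 at step 7); 8 moves as required.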